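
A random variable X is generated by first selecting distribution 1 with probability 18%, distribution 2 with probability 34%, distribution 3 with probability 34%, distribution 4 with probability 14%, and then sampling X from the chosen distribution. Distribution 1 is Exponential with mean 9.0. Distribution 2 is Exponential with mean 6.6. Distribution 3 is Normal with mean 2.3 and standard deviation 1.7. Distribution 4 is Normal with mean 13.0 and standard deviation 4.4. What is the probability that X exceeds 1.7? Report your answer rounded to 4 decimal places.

Conditional on each component, P(X > 1.7): 1: 0.827878; 2: 0.772923; 3: 0.637934; 4: 0.994888.
By total probability, P(X > 1.7) = 0.18·0.827878 + 0.34·0.772923 + 0.34·0.637934 + 0.14·0.994888 = 0.767994.

0.7680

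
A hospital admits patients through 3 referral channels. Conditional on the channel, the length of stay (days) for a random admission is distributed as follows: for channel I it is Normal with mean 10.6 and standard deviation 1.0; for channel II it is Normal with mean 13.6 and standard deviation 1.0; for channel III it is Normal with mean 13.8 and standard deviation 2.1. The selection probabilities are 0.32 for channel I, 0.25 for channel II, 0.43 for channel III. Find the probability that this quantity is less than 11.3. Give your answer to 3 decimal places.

0.296

Conditional on each channel, P(X < 11.3): I: 0.758036; II: 0.0107241; III: 0.11693.
By total probability, P(X < 11.3) = 0.32·0.758036 + 0.25·0.0107241 + 0.43·0.11693 = 0.295532.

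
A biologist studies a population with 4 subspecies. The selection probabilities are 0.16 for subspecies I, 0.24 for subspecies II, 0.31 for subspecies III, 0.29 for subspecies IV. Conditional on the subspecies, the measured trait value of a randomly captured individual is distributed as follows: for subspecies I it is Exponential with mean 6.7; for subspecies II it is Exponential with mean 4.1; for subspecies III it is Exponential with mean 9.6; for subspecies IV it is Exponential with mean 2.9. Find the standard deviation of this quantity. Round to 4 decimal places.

7.0681

Per component, I: μ=6.7, E[X²]=89.78; II: μ=4.1, E[X²]=33.62; III: μ=9.6, E[X²]=184.32; IV: μ=2.9, E[X²]=16.82.
E[X] = 0.16·6.7 + 0.24·4.1 + 0.31·9.6 + 0.29·2.9 = 5.873.
E[X²] = 0.16·89.78 + 0.24·33.62 + 0.31·184.32 + 0.29·16.82 = 84.4506.
Var(X) = E[X²] − (E[X])² = 84.4506 − 34.4921 = 49.9585.
SD(X) = √49.9585 = 7.06813.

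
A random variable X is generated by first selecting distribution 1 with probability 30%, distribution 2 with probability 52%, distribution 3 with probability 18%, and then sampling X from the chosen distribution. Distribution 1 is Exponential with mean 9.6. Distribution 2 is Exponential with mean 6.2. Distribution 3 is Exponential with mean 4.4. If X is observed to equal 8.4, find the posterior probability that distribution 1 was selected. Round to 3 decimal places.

0.320

Likelihoods f(8.4 | ·): 1: 0.0434231; 2: 0.0416111; 3: 0.0336852.
Posterior ∝ prior × likelihood. Numerator for 1: 0.3·0.0434231 = 0.0130269.
Normalizing constant: 0.3·0.0434231 + 0.52·0.0416111 + 0.18·0.0336852 = 0.0407281.
P(1 | observation) = 0.0130269 / 0.0407281 = 0.319852.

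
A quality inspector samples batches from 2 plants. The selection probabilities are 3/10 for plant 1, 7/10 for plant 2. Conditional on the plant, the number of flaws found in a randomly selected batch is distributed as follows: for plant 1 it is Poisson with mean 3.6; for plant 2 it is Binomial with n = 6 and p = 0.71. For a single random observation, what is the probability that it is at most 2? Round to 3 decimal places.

0.135

Conditional on each plant, P(X ≤ 2): 1: 0.302747; 2: 0.0628136.
By total probability, P(X ≤ 2) = 0.3·0.302747 + 0.7·0.0628136 = 0.134794.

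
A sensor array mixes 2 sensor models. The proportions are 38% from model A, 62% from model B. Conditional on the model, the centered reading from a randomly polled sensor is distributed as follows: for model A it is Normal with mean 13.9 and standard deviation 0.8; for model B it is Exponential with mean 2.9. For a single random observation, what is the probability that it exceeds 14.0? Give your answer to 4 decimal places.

Conditional on each model, P(X > 14.0): A: 0.450262; B: 0.00800582.
By total probability, P(X > 14.0) = 0.38·0.450262 + 0.62·0.00800582 = 0.176063.

0.1761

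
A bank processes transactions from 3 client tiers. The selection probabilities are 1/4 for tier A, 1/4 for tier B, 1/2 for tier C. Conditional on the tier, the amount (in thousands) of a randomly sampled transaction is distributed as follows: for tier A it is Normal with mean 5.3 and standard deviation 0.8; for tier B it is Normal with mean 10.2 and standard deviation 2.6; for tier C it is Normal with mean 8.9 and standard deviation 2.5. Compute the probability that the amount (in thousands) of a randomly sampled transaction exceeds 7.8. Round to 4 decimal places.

Conditional on each tier, P(X > 7.8): A: 0.000889025; B: 0.822016; C: 0.670031.
By total probability, P(X > 7.8) = 0.25·0.000889025 + 0.25·0.822016 + 0.5·0.670031 = 0.540742.

0.5407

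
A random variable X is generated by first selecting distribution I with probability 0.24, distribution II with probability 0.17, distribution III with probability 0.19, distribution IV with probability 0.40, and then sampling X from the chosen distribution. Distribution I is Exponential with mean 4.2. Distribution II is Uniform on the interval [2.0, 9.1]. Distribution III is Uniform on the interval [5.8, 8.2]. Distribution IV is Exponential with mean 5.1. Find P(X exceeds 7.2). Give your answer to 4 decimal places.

Conditional on each component, P(X > 7.2): I: 0.180092; II: 0.267606; III: 0.416667; IV: 0.243713.
By total probability, P(X > 7.2) = 0.24·0.180092 + 0.17·0.267606 + 0.19·0.416667 + 0.4·0.243713 = 0.265367.

0.2654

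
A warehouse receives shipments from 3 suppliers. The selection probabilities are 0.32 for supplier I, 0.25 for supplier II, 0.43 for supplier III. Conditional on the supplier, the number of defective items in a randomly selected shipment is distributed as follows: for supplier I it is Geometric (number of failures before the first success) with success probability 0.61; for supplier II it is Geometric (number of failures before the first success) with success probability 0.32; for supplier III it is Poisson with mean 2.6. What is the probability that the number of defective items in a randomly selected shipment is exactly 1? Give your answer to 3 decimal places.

Conditional on each supplier, P(X = 1): I: 0.2379; II: 0.2176; III: 0.193111.
By total probability, P(X = 1) = 0.32·0.2379 + 0.25·0.2176 + 0.43·0.193111 = 0.213566.

0.214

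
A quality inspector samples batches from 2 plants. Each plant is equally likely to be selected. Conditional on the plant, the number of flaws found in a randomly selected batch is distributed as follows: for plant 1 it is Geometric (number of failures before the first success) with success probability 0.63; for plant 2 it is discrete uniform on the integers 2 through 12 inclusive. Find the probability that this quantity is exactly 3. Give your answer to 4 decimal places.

0.0614

Conditional on each plant, P(X = 3): 1: 0.0319114; 2: 0.0909091.
By total probability, P(X = 3) = 0.5·0.0319114 + 0.5·0.0909091 = 0.0614102.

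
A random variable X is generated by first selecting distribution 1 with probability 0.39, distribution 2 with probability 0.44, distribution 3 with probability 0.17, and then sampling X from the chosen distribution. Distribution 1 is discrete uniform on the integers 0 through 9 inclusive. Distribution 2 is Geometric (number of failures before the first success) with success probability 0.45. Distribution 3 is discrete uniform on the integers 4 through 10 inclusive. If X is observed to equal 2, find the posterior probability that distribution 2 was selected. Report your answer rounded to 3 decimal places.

0.606

Likelihoods P(X=2 | ·): 1: 0.1; 2: 0.136125; 3: 0.
Posterior ∝ prior × likelihood. Numerator for 2: 0.44·0.136125 = 0.059895.
Normalizing constant: 0.39·0.1 + 0.44·0.136125 + 0.17·0 = 0.098895.
P(2 | observation) = 0.059895 / 0.098895 = 0.605642.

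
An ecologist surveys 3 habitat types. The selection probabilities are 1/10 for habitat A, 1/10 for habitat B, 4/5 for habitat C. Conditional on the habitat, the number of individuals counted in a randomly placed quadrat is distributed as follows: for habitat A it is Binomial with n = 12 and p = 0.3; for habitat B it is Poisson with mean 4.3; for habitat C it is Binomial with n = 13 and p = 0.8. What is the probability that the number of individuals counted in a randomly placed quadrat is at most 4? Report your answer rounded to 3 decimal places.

0.130

Conditional on each habitat, P(X ≤ 4): A: 0.723655; B: 0.570438; C: 0.000166007.
By total probability, P(X ≤ 4) = 0.1·0.723655 + 0.1·0.570438 + 0.8·0.000166007 = 0.129542.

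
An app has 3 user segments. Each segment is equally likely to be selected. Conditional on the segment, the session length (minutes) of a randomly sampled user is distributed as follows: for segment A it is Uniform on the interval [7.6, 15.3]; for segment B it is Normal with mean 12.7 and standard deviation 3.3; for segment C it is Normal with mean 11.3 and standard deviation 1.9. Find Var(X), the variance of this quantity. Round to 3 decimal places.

Per component, A: μ=11.45, E[X²]=136.043; B: μ=12.7, E[X²]=172.18; C: μ=11.3, E[X²]=131.3.
E[X] = 0.333333·11.45 + 0.333333·12.7 + 0.333333·11.3 = 11.8167.
E[X²] = 0.333333·136.043 + 0.333333·172.18 + 0.333333·131.3 = 146.508.
Var(X) = E[X²] − (E[X])² = 146.508 − 139.634 = 6.87417.

6.874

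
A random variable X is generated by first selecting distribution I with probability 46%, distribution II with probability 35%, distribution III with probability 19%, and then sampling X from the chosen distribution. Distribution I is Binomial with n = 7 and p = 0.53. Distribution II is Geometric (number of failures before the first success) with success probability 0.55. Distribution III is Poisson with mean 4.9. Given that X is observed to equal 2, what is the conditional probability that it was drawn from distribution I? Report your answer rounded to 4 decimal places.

0.5265

Likelihoods P(X=2 | ·): I: 0.135288; II: 0.111375; III: 0.0893962.
Posterior ∝ prior × likelihood. Numerator for I: 0.46·0.135288 = 0.0622326.
Normalizing constant: 0.46·0.135288 + 0.35·0.111375 + 0.19·0.0893962 = 0.118199.
P(I | observation) = 0.0622326 / 0.118199 = 0.526507.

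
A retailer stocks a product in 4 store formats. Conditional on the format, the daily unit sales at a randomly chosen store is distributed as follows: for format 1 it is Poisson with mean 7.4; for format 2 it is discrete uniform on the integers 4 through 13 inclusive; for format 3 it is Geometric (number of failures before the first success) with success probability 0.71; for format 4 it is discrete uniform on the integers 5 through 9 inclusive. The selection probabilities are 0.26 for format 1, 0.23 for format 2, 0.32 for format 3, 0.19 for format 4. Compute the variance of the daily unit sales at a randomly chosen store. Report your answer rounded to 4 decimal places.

Per component, 1: μ=7.4, E[X²]=62.16; 2: μ=8.5, E[X²]=80.5; 3: μ=0.408451, E[X²]=0.742115; 4: μ=7, E[X²]=51.
E[X] = 0.26·7.4 + 0.23·8.5 + 0.32·0.408451 + 0.19·7 = 5.3397.
E[X²] = 0.26·62.16 + 0.23·80.5 + 0.32·0.742115 + 0.19·51 = 44.6041.
Var(X) = E[X²] − (E[X])² = 44.6041 − 28.5124 = 16.0916.

16.0916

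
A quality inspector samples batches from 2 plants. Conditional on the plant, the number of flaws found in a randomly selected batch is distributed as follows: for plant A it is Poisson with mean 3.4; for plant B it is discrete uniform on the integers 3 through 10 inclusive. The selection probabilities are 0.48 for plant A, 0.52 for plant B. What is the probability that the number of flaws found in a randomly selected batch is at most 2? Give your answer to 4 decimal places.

Conditional on each plant, P(X ≤ 2): A: 0.33974; B: 0.
By total probability, P(X ≤ 2) = 0.48·0.33974 + 0.52·0 = 0.163075.

0.1631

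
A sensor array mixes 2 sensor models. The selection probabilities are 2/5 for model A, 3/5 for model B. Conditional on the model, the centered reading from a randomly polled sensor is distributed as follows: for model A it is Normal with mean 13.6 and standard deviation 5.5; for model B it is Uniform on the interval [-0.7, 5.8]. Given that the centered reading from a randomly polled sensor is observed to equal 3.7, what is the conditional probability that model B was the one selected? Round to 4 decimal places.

Likelihoods f(3.7 | ·): A: 0.0143546; B: 0.153846.
Posterior ∝ prior × likelihood. Numerator for B: 0.6·0.153846 = 0.0923077.
Normalizing constant: 0.4·0.0143546 + 0.6·0.153846 = 0.0980495.
P(B | observation) = 0.0923077 / 0.0980495 = 0.941439.

0.9414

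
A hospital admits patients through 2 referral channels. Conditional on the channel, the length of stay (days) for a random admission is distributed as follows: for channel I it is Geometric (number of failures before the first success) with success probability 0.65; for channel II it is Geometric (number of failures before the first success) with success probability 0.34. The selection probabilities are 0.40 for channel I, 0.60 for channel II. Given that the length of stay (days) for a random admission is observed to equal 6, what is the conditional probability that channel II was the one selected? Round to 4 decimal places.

Likelihoods P(X=6 | ·): I: 0.00119487; II: 0.0281023.
Posterior ∝ prior × likelihood. Numerator for II: 0.6·0.0281023 = 0.0168614.
Normalizing constant: 0.4·0.00119487 + 0.6·0.0281023 = 0.0173394.
P(II | observation) = 0.0168614 / 0.0173394 = 0.972436.

0.9724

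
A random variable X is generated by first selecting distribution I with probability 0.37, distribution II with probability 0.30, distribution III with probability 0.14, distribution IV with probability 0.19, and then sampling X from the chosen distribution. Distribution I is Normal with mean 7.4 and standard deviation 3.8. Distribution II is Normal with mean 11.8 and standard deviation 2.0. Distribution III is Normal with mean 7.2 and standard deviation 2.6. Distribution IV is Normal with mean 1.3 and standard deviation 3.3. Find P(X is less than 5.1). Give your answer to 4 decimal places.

0.2966

Conditional on each component, P(X < 5.1): I: 0.272502; II: 0.000404058; III: 0.209634; IV: 0.87524.
By total probability, P(X < 5.1) = 0.37·0.272502 + 0.3·0.000404058 + 0.14·0.209634 + 0.19·0.87524 = 0.296591.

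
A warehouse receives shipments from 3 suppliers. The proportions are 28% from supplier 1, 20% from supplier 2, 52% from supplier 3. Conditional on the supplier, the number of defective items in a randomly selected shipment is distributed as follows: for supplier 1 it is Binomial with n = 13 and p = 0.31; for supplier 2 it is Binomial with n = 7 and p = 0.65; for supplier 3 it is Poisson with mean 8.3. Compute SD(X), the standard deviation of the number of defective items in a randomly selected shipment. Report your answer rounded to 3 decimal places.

Per component, 1: μ=4.03, E[X²]=19.0216; 2: μ=4.55, E[X²]=22.295; 3: μ=8.3, E[X²]=77.19.
E[X] = 0.28·4.03 + 0.2·4.55 + 0.52·8.3 = 6.3544.
E[X²] = 0.28·19.0216 + 0.2·22.295 + 0.52·77.19 = 49.9238.
Var(X) = E[X²] − (E[X])² = 49.9238 − 40.3784 = 9.54545.
SD(X) = √9.54545 = 3.08957.

3.090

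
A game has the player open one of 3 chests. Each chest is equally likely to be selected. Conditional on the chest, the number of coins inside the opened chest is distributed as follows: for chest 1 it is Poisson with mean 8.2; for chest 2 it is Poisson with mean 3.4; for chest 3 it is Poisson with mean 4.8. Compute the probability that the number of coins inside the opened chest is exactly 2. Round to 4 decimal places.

Conditional on each chest, P(X = 2): 1: 0.00923385; 2: 0.192898; 3: 0.0948067.
By total probability, P(X = 2) = 0.333333·0.00923385 + 0.333333·0.192898 + 0.333333·0.0948067 = 0.0989793.

0.0990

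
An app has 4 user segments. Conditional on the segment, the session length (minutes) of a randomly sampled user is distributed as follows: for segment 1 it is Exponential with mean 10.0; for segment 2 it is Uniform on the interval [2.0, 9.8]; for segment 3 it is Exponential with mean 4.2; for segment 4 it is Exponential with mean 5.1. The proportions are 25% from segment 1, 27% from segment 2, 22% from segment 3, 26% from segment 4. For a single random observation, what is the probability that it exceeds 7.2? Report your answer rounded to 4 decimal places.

Conditional on each segment, P(X > 7.2): 1: 0.486752; 2: 0.333333; 3: 0.180092; 4: 0.243713.
By total probability, P(X > 7.2) = 0.25·0.486752 + 0.27·0.333333 + 0.22·0.180092 + 0.26·0.243713 = 0.314674.

0.3147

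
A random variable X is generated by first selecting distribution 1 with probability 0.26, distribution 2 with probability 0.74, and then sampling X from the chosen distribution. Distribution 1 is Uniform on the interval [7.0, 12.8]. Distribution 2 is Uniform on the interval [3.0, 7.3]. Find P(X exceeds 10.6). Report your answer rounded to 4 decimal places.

0.0986

Conditional on each component, P(X > 10.6): 1: 0.37931; 2: 0.
By total probability, P(X > 10.6) = 0.26·0.37931 + 0.74·0 = 0.0986207.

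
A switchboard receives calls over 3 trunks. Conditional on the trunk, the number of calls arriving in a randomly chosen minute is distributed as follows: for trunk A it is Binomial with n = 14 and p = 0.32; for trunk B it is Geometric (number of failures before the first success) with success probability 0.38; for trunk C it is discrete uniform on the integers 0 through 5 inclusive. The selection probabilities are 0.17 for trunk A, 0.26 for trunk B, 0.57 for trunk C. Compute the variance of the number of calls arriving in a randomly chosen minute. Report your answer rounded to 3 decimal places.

4.147

Per component, A: μ=4.48, E[X²]=23.1168; B: μ=1.63158, E[X²]=6.95568; C: μ=2.5, E[X²]=9.16667.
E[X] = 0.17·4.48 + 0.26·1.63158 + 0.57·2.5 = 2.61081.
E[X²] = 0.17·23.1168 + 0.26·6.95568 + 0.57·9.16667 = 10.9633.
Var(X) = E[X²] − (E[X])² = 10.9633 − 6.81633 = 4.147.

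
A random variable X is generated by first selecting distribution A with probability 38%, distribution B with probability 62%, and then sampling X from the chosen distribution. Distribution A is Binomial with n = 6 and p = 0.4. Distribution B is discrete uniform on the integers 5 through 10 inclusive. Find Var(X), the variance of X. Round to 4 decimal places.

Per component, A: μ=2.4, E[X²]=7.2; B: μ=7.5, E[X²]=59.1667.
E[X] = 0.38·2.4 + 0.62·7.5 = 5.562.
E[X²] = 0.38·7.2 + 0.62·59.1667 = 39.4193.
Var(X) = E[X²] − (E[X])² = 39.4193 − 30.9358 = 8.48349.

8.4835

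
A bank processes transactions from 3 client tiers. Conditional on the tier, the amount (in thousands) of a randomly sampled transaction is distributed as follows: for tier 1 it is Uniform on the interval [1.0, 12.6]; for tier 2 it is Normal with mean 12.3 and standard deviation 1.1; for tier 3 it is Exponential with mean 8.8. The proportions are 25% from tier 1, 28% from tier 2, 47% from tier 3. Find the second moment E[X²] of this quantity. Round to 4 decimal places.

For each component E[X²] = Var + (mean)², giving 1: 57.4533; 2: 152.5; 3: 154.88.
Overall E[X²] = 0.25·57.4533 + 0.28·152.5 + 0.47·154.88 = 129.857.

129.8569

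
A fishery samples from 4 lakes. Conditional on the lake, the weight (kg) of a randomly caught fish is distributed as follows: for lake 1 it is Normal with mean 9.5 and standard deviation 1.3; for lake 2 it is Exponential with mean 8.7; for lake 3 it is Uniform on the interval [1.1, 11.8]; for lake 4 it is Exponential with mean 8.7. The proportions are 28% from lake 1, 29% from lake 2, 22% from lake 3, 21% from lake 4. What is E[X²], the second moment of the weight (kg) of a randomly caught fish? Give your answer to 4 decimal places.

For each component E[X²] = Var + (mean)², giving 1: 91.94; 2: 151.38; 3: 51.1433; 4: 151.38.
Overall E[X²] = 0.28·91.94 + 0.29·151.38 + 0.22·51.1433 + 0.21·151.38 = 112.685.

112.6847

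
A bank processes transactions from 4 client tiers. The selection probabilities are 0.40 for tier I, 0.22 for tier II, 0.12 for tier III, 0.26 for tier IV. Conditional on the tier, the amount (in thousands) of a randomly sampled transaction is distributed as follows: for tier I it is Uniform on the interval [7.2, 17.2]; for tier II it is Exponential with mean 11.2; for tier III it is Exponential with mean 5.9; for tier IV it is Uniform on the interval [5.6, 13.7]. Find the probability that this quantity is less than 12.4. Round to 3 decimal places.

Conditional on each tier, P(X < 12.4): I: 0.52; II: 0.669498; III: 0.877751; IV: 0.839506.
By total probability, P(X < 12.4) = 0.4·0.52 + 0.22·0.669498 + 0.12·0.877751 + 0.26·0.839506 = 0.678891.

0.679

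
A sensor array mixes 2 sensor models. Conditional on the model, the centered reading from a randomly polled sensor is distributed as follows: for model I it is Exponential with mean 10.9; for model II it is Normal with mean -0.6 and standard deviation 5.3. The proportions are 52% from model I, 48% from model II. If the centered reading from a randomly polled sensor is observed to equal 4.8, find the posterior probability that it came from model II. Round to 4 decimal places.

0.4118

Likelihoods f(4.8 | ·): I: 0.0590642; II: 0.0447935.
Posterior ∝ prior × likelihood. Numerator for II: 0.48·0.0447935 = 0.0215009.
Normalizing constant: 0.52·0.0590642 + 0.48·0.0447935 = 0.0522143.
P(II | observation) = 0.0215009 / 0.0522143 = 0.411782.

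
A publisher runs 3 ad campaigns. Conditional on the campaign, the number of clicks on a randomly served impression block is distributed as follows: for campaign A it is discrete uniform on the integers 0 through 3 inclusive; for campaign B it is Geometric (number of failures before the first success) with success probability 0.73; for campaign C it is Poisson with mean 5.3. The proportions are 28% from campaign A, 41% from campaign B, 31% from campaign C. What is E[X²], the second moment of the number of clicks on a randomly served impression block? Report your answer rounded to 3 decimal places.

11.595

For each component E[X²] = Var + (mean)², giving A: 3.5; B: 0.64346; C: 33.39.
Overall E[X²] = 0.28·3.5 + 0.41·0.64346 + 0.31·33.39 = 11.5947.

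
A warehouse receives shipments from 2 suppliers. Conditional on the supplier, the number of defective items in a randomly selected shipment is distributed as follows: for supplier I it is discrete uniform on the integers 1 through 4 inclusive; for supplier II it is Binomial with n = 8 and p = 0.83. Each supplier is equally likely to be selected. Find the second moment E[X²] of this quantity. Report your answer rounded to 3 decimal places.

26.359

For each component E[X²] = Var + (mean)², giving I: 7.5; II: 45.2184.
Overall E[X²] = 0.5·7.5 + 0.5·45.2184 = 26.3592.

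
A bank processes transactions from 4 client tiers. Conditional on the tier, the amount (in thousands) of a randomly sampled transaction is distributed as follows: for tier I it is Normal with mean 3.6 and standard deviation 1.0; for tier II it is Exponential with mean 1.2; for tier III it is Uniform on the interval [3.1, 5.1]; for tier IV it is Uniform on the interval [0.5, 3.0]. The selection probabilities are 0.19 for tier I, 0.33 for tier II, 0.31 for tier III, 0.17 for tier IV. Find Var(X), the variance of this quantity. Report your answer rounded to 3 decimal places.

2.512

Per component, I: μ=3.6, E[X²]=13.96; II: μ=1.2, E[X²]=2.88; III: μ=4.1, E[X²]=17.1433; IV: μ=1.75, E[X²]=3.58333.
E[X] = 0.19·3.6 + 0.33·1.2 + 0.31·4.1 + 0.17·1.75 = 2.6485.
E[X²] = 0.19·13.96 + 0.33·2.88 + 0.31·17.1433 + 0.17·3.58333 = 9.5264.
Var(X) = E[X²] − (E[X])² = 9.5264 − 7.01455 = 2.51185.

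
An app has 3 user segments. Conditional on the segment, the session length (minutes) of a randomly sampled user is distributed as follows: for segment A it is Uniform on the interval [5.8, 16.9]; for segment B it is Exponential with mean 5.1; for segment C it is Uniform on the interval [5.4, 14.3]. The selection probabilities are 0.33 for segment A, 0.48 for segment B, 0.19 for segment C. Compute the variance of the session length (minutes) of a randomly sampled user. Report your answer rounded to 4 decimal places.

Per component, A: μ=11.35, E[X²]=139.09; B: μ=5.1, E[X²]=52.02; C: μ=9.85, E[X²]=103.623.
E[X] = 0.33·11.35 + 0.48·5.1 + 0.19·9.85 = 8.065.
E[X²] = 0.33·139.09 + 0.48·52.02 + 0.19·103.623 = 90.5577.
Var(X) = E[X²] − (E[X])² = 90.5577 − 65.0442 = 25.5135.

25.5135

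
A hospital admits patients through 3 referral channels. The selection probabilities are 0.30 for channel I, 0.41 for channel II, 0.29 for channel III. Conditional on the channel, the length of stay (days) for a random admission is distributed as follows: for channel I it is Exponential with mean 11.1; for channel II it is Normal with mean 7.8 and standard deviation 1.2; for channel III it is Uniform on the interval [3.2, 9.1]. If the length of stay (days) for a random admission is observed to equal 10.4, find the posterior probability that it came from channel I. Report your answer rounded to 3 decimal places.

Likelihoods f(10.4 | ·): I: 0.0352997; II: 0.0317939; III: 0.
Posterior ∝ prior × likelihood. Numerator for I: 0.3·0.0352997 = 0.0105899.
Normalizing constant: 0.3·0.0352997 + 0.41·0.0317939 + 0.29·0 = 0.0236254.
P(I | observation) = 0.0105899 / 0.0236254 = 0.448242.

0.448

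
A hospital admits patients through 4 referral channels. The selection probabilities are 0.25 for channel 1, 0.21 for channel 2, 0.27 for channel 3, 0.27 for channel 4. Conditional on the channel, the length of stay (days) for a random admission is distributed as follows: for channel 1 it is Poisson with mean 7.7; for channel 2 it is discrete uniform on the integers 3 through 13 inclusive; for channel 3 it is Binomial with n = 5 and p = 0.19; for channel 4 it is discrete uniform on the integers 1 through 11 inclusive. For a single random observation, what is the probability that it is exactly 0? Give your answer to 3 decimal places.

0.094

Conditional on each channel, P(X = 0): 1: 0.000452827; 2: 0; 3: 0.348678; 4: 0.
By total probability, P(X = 0) = 0.25·0.000452827 + 0.21·0 + 0.27·0.348678 + 0.27·0 = 0.0942564.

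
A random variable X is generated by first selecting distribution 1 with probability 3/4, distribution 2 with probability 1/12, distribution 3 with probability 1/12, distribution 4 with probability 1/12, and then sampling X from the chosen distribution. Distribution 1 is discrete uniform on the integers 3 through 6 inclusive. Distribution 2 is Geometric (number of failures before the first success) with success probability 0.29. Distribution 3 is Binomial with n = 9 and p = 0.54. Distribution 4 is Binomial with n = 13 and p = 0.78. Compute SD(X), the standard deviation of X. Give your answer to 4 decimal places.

Per component, 1: μ=4.5, E[X²]=21.5; 2: μ=2.44828, E[X²]=14.4364; 3: μ=4.86, E[X²]=25.8552; 4: μ=10.14, E[X²]=105.05.
E[X] = 0.75·4.5 + 0.0833333·2.44828 + 0.0833333·4.86 + 0.0833333·10.14 = 4.82902.
E[X²] = 0.75·21.5 + 0.0833333·14.4364 + 0.0833333·25.8552 + 0.0833333·105.05 = 28.2368.
Var(X) = E[X²] − (E[X])² = 28.2368 − 23.3195 = 4.91737.
SD(X) = √4.91737 = 2.21751.

2.2175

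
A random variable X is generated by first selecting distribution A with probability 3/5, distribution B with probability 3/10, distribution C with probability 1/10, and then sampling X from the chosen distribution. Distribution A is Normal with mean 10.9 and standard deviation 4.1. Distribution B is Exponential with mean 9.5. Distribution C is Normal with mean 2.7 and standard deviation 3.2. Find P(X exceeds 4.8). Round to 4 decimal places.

0.7655

Conditional on each component, P(X > 4.8): A: 0.931599; B: 0.603347; C: 0.255832.
By total probability, P(X > 4.8) = 0.6·0.931599 + 0.3·0.603347 + 0.1·0.255832 = 0.765546.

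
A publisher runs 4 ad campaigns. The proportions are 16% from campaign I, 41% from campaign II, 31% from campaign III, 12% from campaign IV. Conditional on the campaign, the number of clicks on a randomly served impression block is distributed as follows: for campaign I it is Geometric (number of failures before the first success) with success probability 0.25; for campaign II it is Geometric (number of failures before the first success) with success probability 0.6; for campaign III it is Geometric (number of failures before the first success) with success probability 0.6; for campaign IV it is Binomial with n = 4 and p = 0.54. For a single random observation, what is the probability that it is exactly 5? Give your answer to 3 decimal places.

0.014

Conditional on each campaign, P(X = 5): I: 0.0593262; II: 0.006144; III: 0.006144; IV: 0.
By total probability, P(X = 5) = 0.16·0.0593262 + 0.41·0.006144 + 0.31·0.006144 + 0.12·0 = 0.0139159.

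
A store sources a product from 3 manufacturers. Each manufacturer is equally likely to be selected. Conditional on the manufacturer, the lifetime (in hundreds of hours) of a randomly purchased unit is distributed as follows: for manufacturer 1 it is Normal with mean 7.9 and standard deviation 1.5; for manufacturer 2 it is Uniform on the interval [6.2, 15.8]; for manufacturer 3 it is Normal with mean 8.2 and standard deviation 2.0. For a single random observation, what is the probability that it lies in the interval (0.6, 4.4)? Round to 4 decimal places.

Conditional on each manufacturer, P(0.6 < X < 4.4): 1: 0.00981476; 2: 0; 3: 0.0286442.
By total probability, P(0.6 < X < 4.4) = 0.333333·0.00981476 + 0.333333·0 + 0.333333·0.0286442 = 0.0128197.

0.0128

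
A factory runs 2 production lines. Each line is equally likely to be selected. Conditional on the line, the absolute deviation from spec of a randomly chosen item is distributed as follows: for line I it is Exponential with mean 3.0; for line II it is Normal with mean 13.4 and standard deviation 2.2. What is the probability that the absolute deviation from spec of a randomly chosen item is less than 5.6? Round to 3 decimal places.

Conditional on each line, P(X < 5.6): I: 0.845362; II: 0.000195968.
By total probability, P(X < 5.6) = 0.5·0.845362 + 0.5·0.000195968 = 0.422779.

0.423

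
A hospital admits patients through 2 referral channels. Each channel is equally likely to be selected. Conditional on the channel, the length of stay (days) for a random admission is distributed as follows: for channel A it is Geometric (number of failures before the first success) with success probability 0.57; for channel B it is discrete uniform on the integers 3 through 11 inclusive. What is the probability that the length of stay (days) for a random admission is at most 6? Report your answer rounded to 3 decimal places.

Conditional on each channel, P(X ≤ 6): A: 0.997282; B: 0.444444.
By total probability, P(X ≤ 6) = 0.5·0.997282 + 0.5·0.444444 = 0.720863.

0.721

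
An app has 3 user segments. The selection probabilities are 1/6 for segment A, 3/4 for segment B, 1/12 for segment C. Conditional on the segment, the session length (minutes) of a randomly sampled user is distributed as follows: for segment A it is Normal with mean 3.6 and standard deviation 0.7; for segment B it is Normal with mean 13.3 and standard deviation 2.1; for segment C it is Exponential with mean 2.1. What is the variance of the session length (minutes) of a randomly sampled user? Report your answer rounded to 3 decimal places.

Per component, A: μ=3.6, E[X²]=13.45; B: μ=13.3, E[X²]=181.3; C: μ=2.1, E[X²]=8.82.
E[X] = 0.166667·3.6 + 0.75·13.3 + 0.0833333·2.1 = 10.75.
E[X²] = 0.166667·13.45 + 0.75·181.3 + 0.0833333·8.82 = 138.952.
Var(X) = E[X²] − (E[X])² = 138.952 − 115.563 = 23.3892.

23.389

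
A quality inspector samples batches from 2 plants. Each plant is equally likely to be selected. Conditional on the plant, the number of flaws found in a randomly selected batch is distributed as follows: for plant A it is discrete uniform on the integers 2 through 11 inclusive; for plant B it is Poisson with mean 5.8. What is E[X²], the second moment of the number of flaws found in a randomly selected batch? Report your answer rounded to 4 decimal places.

44.9700

For each component E[X²] = Var + (mean)², giving A: 50.5; B: 39.44.
Overall E[X²] = 0.5·50.5 + 0.5·39.44 = 44.97.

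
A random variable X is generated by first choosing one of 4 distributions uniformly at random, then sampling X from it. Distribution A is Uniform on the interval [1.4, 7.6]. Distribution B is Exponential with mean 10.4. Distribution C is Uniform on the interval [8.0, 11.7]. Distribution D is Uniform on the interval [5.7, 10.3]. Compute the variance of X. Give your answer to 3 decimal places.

Per component, A: μ=4.5, E[X²]=23.4533; B: μ=10.4, E[X²]=216.32; C: μ=9.85, E[X²]=98.1633; D: μ=8, E[X²]=65.7633.
E[X] = 0.25·4.5 + 0.25·10.4 + 0.25·9.85 + 0.25·8 = 8.1875.
E[X²] = 0.25·23.4533 + 0.25·216.32 + 0.25·98.1633 + 0.25·65.7633 = 100.925.
Var(X) = E[X²] − (E[X])² = 100.925 − 67.0352 = 33.8898.

33.890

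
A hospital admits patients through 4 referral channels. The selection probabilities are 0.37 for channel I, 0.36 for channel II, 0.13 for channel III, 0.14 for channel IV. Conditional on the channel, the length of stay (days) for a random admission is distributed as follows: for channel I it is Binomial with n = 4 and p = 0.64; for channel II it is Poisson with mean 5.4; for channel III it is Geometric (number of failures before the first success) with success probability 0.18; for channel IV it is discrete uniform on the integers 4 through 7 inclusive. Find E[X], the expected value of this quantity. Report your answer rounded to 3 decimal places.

Component means — I: 2.56; II: 5.4; III: 4.55556; IV: 5.5.
E[X] = 0.37·2.56 + 0.36·5.4 + 0.13·4.55556 + 0.14·5.5 = 4.25342.

4.253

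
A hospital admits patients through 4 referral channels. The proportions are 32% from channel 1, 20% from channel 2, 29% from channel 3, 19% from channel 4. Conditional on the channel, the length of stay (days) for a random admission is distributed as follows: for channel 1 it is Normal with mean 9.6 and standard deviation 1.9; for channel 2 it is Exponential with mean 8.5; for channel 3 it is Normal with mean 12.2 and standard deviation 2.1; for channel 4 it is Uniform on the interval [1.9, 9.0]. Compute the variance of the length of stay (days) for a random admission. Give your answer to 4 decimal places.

23.0922

Per component, 1: μ=9.6, E[X²]=95.77; 2: μ=8.5, E[X²]=144.5; 3: μ=12.2, E[X²]=153.25; 4: μ=5.45, E[X²]=33.9033.
E[X] = 0.32·9.6 + 0.2·8.5 + 0.29·12.2 + 0.19·5.45 = 9.3455.
E[X²] = 0.32·95.77 + 0.2·144.5 + 0.29·153.25 + 0.19·33.9033 = 110.431.
Var(X) = E[X²] − (E[X])² = 110.431 − 87.3384 = 23.0922.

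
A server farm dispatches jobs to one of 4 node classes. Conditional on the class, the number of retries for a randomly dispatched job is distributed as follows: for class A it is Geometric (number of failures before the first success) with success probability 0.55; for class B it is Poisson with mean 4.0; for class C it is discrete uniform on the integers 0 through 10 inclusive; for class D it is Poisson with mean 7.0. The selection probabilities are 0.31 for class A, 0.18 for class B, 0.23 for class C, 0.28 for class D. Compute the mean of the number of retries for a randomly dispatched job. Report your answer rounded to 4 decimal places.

4.0836

Component means — A: 0.818182; B: 4; C: 5; D: 7.
E[X] = 0.31·0.818182 + 0.18·4 + 0.23·5 + 0.28·7 = 4.08364.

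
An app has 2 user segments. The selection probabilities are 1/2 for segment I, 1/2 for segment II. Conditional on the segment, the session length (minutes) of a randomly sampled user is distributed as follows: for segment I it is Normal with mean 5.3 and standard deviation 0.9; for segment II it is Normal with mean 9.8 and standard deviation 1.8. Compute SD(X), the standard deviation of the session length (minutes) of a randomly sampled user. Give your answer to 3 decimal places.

Per component, I: μ=5.3, E[X²]=28.9; II: μ=9.8, E[X²]=99.28.
E[X] = 0.5·5.3 + 0.5·9.8 = 7.55.
E[X²] = 0.5·28.9 + 0.5·99.28 = 64.09.
Var(X) = E[X²] − (E[X])² = 64.09 − 57.0025 = 7.0875.
SD(X) = √7.0875 = 2.66224.

2.662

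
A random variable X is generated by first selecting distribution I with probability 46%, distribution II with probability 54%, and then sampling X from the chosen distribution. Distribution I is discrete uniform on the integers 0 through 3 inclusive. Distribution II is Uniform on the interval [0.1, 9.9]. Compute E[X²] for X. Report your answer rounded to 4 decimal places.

19.4318

For each component E[X²] = Var + (mean)², giving I: 3.5; II: 33.0033.
Overall E[X²] = 0.46·3.5 + 0.54·33.0033 = 19.4318.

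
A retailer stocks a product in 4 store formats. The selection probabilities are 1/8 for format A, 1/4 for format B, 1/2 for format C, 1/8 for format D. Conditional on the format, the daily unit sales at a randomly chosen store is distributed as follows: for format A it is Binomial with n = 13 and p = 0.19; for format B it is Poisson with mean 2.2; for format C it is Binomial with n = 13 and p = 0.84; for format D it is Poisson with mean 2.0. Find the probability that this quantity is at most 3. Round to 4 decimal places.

0.4092

Conditional on each format, P(X ≤ 3): A: 0.777419; B: 0.819352; C: 1.96376e-06; D: 0.857123.
By total probability, P(X ≤ 3) = 0.125·0.777419 + 0.25·0.819352 + 0.5·1.96376e-06 + 0.125·0.857123 = 0.409157.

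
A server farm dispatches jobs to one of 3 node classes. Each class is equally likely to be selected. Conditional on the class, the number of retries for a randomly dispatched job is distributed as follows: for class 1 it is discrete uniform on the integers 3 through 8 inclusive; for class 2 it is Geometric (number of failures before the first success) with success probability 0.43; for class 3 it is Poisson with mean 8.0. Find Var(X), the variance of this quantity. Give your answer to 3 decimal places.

12.247

Per component, 1: μ=5.5, E[X²]=33.1667; 2: μ=1.32558, E[X²]=4.83991; 3: μ=8, E[X²]=72.
E[X] = 0.333333·5.5 + 0.333333·1.32558 + 0.333333·8 = 4.94186.
E[X²] = 0.333333·33.1667 + 0.333333·4.83991 + 0.333333·72 = 36.6689.
Var(X) = E[X²] − (E[X])² = 36.6689 − 24.422 = 12.2469.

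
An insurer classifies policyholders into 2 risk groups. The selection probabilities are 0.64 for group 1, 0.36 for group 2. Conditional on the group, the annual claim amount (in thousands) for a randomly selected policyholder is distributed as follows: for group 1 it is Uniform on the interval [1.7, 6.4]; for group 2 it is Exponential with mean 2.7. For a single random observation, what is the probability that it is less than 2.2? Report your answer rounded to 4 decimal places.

0.2687

Conditional on each group, P(X < 2.2): 1: 0.106383; 2: 0.557279.
By total probability, P(X < 2.2) = 0.64·0.106383 + 0.36·0.557279 = 0.268705.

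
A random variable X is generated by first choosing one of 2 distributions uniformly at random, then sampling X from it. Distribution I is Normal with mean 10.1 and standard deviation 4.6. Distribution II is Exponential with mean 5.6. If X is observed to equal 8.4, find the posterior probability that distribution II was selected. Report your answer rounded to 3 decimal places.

0.330

Likelihoods f(8.4 | ·): I: 0.0810018; II: 0.0398447.
Posterior ∝ prior × likelihood. Numerator for II: 0.5·0.0398447 = 0.0199223.
Normalizing constant: 0.5·0.0810018 + 0.5·0.0398447 = 0.0604232.
P(II | observation) = 0.0199223 / 0.0604232 = 0.329713.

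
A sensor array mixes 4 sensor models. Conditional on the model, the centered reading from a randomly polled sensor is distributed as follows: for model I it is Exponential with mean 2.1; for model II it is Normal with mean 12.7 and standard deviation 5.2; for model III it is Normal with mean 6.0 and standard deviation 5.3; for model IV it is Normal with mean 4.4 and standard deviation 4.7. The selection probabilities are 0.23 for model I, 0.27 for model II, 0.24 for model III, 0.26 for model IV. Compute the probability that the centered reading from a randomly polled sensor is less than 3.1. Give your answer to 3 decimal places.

Conditional on each model, P(X < 3.1): I: 0.771493; II: 0.0324349; III: 0.292131; IV: 0.391045.
By total probability, P(X < 3.1) = 0.23·0.771493 + 0.27·0.0324349 + 0.24·0.292131 + 0.26·0.391045 = 0.357984.

0.358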